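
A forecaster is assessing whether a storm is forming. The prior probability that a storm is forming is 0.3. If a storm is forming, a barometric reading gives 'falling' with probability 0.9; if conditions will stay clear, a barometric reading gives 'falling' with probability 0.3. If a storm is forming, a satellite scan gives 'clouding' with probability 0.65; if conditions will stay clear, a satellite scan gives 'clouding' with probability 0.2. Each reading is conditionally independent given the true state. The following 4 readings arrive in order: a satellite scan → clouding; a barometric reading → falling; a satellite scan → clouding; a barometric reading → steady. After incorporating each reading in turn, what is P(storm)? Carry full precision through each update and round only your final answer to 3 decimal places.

Apply Bayes' rule sequentially, carrying P(storm) forward.
After a satellite scan='clouding': P(storm) = 0.65·0.3000 / (0.65·0.3000 + 0.2·0.7000) ≈ 0.5821
After a barometric reading='falling': P(storm) = 0.9·0.5821 / (0.9·0.5821 + 0.3·0.4179) ≈ 0.8069
After a satellite scan='clouding': P(storm) = 0.65·0.8069 / (0.65·0.8069 + 0.2·0.1931) ≈ 0.9314
After a barometric reading='steady': P(storm) = 0.1·0.9314 / (0.1·0.9314 + 0.7·0.0686) ≈ 0.6599

0.660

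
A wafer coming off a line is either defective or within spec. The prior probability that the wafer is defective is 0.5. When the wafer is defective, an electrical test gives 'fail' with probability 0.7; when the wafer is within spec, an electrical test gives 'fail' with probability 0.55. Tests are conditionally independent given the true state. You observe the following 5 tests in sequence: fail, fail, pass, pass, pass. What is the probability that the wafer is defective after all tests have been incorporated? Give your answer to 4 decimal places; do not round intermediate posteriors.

After 'fail': P(defective) = 0.7·0.5000 / (0.7·0.5000 + 0.55·0.5000) ≈ 0.5600
After 'fail': P(defective) = 0.7·0.5600 / (0.7·0.5600 + 0.55·0.4400) ≈ 0.6183
After 'pass': P(defective) = 0.3·0.6183 / (0.3·0.6183 + 0.45·0.3817) ≈ 0.5192
After 'pass': P(defective) = 0.3·0.5192 / (0.3·0.5192 + 0.45·0.4808) ≈ 0.4186
After 'pass': P(defective) = 0.3·0.4186 / (0.3·0.4186 + 0.45·0.5814) ≈ 0.3243

0.3243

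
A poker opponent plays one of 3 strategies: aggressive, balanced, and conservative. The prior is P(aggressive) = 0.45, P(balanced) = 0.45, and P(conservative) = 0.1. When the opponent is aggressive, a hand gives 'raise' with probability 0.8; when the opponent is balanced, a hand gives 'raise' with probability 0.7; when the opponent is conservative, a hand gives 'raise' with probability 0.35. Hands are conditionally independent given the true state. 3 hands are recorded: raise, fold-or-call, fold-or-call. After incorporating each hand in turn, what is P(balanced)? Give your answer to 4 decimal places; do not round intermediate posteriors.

0.4927

After 'raise': normaliser = 0.8·0.4500 + 0.7·0.4500 + 0.35·0.1000; P(aggressive) ≈ 0.5070, P(balanced) ≈ 0.4437, P(conservative) ≈ 0.0493
After 'fold-or-call': normaliser = 0.2·0.5070 + 0.3·0.4437 + 0.65·0.0493; P(aggressive) ≈ 0.3804, P(balanced) ≈ 0.4993, P(conservative) ≈ 0.1202
After 'fold-or-call': normaliser = 0.2·0.3804 + 0.3·0.4993 + 0.65·0.1202; P(aggressive) ≈ 0.2503, P(balanced) ≈ 0.4927, P(conservative) ≈ 0.2570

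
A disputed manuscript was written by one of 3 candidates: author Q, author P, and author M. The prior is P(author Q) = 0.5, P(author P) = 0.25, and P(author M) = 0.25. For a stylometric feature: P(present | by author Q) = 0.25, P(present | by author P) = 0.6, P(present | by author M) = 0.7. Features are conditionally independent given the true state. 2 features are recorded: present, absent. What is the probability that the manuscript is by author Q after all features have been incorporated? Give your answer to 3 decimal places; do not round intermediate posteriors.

0.455

After 'present': normaliser = 0.25·0.5000 + 0.6·0.2500 + 0.7·0.2500; P(author Q) ≈ 0.2778, P(author P) ≈ 0.3333, P(author M) ≈ 0.3889
After 'absent': normaliser = 0.75·0.2778 + 0.4·0.3333 + 0.3·0.3889; P(author Q) ≈ 0.4545, P(author P) ≈ 0.2909, P(author M) ≈ 0.2545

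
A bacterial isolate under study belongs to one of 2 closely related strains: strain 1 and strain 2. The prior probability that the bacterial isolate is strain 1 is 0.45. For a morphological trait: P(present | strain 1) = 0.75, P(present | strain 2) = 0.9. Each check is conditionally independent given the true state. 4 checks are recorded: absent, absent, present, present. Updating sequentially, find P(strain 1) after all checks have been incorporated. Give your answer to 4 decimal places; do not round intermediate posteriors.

Each posterior becomes the prior for the next update.
After 'absent': P(strain 1) = 0.25·0.4500 / (0.25·0.4500 + 0.1·0.5500) ≈ 0.6716
After 'absent': P(strain 1) = 0.25·0.6716 / (0.25·0.6716 + 0.1·0.3284) ≈ 0.8364
After 'present': P(strain 1) = 0.75·0.8364 / (0.75·0.8364 + 0.9·0.1636) ≈ 0.8099
After 'present': P(strain 1) = 0.75·0.8099 / (0.75·0.8099 + 0.9·0.1901) ≈ 0.7803

0.7803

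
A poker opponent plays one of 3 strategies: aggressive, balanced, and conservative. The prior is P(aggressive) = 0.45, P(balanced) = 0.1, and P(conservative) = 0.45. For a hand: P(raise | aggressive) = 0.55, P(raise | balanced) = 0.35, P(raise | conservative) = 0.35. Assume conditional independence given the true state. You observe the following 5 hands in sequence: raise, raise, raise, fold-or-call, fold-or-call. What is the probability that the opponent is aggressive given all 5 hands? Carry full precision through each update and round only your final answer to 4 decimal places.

Apply Bayes' rule sequentially, carrying P(aggressive) forward.
After 'raise': normaliser = 0.55·0.4500 + 0.35·0.1000 + 0.35·0.4500; P(aggressive) ≈ 0.5625, P(balanced) ≈ 0.0795, P(conservative) ≈ 0.3580
After 'raise': normaliser = 0.55·0.5625 + 0.35·0.0795 + 0.35·0.3580; P(aggressive) ≈ 0.6689, P(balanced) ≈ 0.0602, P(conservative) ≈ 0.2709
After 'raise': normaliser = 0.55·0.6689 + 0.35·0.0602 + 0.35·0.2709; P(aggressive) ≈ 0.7605, P(balanced) ≈ 0.0436, P(conservative) ≈ 0.1960
After 'fold-or-call': normaliser = 0.45·0.7605 + 0.65·0.0436 + 0.65·0.1960; P(aggressive) ≈ 0.6873, P(balanced) ≈ 0.0569, P(conservative) ≈ 0.2558
After 'fold-or-call': normaliser = 0.45·0.6873 + 0.65·0.0569 + 0.65·0.2558; P(aggressive) ≈ 0.6034, P(balanced) ≈ 0.0721, P(conservative) ≈ 0.3245

0.6034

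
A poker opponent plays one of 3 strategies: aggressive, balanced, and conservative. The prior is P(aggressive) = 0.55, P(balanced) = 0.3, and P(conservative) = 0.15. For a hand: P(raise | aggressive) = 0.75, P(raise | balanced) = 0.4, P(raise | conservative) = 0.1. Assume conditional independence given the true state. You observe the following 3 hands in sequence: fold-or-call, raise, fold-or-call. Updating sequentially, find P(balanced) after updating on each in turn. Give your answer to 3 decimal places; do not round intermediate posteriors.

0.532

Apply Bayes' rule sequentially, carrying P(balanced) forward.
After 'fold-or-call': normaliser = 0.25·0.5500 + 0.6·0.3000 + 0.9·0.1500; P(aggressive) ≈ 0.3039, P(balanced) ≈ 0.3978, P(conservative) ≈ 0.2983
After 'raise': normaliser = 0.75·0.3039 + 0.4·0.3978 + 0.1·0.2983; P(aggressive) ≈ 0.5467, P(balanced) ≈ 0.3817, P(conservative) ≈ 0.0716
After 'fold-or-call': normaliser = 0.25·0.5467 + 0.6·0.3817 + 0.9·0.0716; P(aggressive) ≈ 0.3178, P(balanced) ≈ 0.5325, P(conservative) ≈ 0.1498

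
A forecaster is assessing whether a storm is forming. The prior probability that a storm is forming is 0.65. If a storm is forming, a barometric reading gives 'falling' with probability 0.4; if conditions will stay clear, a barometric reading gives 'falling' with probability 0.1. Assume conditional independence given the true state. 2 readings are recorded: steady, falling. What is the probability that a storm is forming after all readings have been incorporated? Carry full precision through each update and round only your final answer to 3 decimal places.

0.832

After 'steady': P(storm) = 0.6·0.6500 / (0.6·0.6500 + 0.9·0.3500) ≈ 0.5532
After 'falling': P(storm) = 0.4·0.5532 / (0.4·0.5532 + 0.1·0.4468) ≈ 0.8320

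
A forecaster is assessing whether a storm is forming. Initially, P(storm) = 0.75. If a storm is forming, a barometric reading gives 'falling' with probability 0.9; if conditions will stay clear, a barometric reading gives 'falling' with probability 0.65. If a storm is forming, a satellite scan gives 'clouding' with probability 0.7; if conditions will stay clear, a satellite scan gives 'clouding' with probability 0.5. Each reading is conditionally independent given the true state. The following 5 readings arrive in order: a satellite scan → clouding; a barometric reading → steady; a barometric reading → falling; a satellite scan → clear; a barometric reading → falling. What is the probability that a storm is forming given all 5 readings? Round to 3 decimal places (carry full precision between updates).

0.580

After a satellite scan='clouding': P(storm) = 0.7·0.7500 / (0.7·0.7500 + 0.5·0.2500) ≈ 0.8077
After a barometric reading='steady': P(storm) = 0.1·0.8077 / (0.1·0.8077 + 0.35·0.1923) ≈ 0.5455
After a barometric reading='falling': P(storm) = 0.9·0.5455 / (0.9·0.5455 + 0.65·0.4545) ≈ 0.6243
After a satellite scan='clear': P(storm) = 0.3·0.6243 / (0.3·0.6243 + 0.5·0.3757) ≈ 0.4992
After a barometric reading='falling': P(storm) = 0.9·0.4992 / (0.9·0.4992 + 0.65·0.5008) ≈ 0.5799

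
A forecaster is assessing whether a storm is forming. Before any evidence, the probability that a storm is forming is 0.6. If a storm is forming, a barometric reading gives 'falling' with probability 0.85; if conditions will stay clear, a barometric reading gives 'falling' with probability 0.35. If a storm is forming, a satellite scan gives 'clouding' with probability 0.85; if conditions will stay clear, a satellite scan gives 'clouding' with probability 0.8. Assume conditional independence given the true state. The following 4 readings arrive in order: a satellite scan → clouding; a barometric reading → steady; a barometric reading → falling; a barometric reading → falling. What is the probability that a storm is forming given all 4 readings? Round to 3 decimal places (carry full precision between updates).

After a satellite scan='clouding': P(storm) = 0.85·0.6000 / (0.85·0.6000 + 0.8·0.4000) ≈ 0.6145
After a barometric reading='steady': P(storm) = 0.15·0.6145 / (0.15·0.6145 + 0.65·0.3855) ≈ 0.2689
After a barometric reading='falling': P(storm) = 0.85·0.2689 / (0.85·0.2689 + 0.35·0.7311) ≈ 0.4718
After a barometric reading='falling': P(storm) = 0.85·0.4718 / (0.85·0.4718 + 0.35·0.5282) ≈ 0.6845

0.684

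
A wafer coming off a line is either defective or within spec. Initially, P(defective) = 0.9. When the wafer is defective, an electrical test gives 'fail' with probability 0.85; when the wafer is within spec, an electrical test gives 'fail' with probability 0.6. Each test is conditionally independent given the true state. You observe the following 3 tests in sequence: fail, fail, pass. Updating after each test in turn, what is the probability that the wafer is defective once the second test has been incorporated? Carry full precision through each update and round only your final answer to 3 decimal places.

After 'fail': P(defective) = 0.85·0.9000 / (0.85·0.9000 + 0.6·0.1000) ≈ 0.9273
After 'fail': P(defective) = 0.85·0.9273 / (0.85·0.9273 + 0.6·0.0727) ≈ 0.9475

0.948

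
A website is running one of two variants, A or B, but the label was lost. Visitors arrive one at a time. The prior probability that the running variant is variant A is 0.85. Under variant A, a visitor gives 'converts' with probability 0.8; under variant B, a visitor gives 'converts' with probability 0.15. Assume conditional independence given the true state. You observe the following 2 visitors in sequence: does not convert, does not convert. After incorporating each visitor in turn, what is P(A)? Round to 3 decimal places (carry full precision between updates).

0.239

After 'does not convert': P(A) = 0.2·0.8500 / (0.2·0.8500 + 0.85·0.1500) ≈ 0.5714
After 'does not convert': P(A) = 0.2·0.5714 / (0.2·0.5714 + 0.85·0.4286) ≈ 0.2388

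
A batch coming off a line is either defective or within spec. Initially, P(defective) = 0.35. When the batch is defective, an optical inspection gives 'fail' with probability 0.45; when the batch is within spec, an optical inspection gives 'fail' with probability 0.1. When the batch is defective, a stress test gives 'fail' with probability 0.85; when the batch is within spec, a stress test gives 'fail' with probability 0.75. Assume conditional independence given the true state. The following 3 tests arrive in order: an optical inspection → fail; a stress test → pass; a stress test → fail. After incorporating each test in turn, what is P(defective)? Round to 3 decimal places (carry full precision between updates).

After an optical inspection='fail': P(defective) = 0.45·0.3500 / (0.45·0.3500 + 0.1·0.6500) ≈ 0.7079
After a stress test='pass': P(defective) = 0.15·0.7079 / (0.15·0.7079 + 0.25·0.2921) ≈ 0.5925
After a stress test='fail': P(defective) = 0.85·0.5925 / (0.85·0.5925 + 0.75·0.4075) ≈ 0.6223

0.622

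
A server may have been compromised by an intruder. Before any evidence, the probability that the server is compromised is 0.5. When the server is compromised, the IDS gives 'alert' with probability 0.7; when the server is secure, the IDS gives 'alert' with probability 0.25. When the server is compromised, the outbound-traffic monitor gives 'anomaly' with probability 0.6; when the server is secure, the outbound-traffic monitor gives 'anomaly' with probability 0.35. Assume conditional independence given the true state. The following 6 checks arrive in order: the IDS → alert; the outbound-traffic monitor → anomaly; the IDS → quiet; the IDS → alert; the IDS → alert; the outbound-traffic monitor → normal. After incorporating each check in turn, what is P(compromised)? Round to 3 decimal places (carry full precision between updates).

0.903

After the IDS='alert': P(compromised) = 0.7·0.5000 / (0.7·0.5000 + 0.25·0.5000) ≈ 0.7368
After the outbound-traffic monitor='anomaly': P(compromised) = 0.6·0.7368 / (0.6·0.7368 + 0.35·0.2632) ≈ 0.8276
After the IDS='quiet': P(compromised) = 0.3·0.8276 / (0.3·0.8276 + 0.75·0.1724) ≈ 0.6575
After the IDS='alert': P(compromised) = 0.7·0.6575 / (0.7·0.6575 + 0.25·0.3425) ≈ 0.8432
After the IDS='alert': P(compromised) = 0.7·0.8432 / (0.7·0.8432 + 0.25·0.1568) ≈ 0.9377
After the outbound-traffic monitor='normal': P(compromised) = 0.4·0.9377 / (0.4·0.9377 + 0.65·0.0623) ≈ 0.9026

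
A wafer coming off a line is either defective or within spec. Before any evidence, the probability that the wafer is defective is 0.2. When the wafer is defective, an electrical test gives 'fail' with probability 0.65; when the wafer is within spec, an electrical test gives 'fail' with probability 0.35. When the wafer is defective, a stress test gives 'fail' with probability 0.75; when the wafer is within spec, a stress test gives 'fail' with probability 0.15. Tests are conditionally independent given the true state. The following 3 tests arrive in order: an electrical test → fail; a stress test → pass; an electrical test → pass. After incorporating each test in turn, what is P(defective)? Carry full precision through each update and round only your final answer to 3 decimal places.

0.068

After an electrical test='fail': P(defective) = 0.65·0.2000 / (0.65·0.2000 + 0.35·0.8000) ≈ 0.3171
After a stress test='pass': P(defective) = 0.25·0.3171 / (0.25·0.3171 + 0.85·0.6829) ≈ 0.1201
After an electrical test='pass': P(defective) = 0.35·0.1201 / (0.35·0.1201 + 0.65·0.8799) ≈ 0.0685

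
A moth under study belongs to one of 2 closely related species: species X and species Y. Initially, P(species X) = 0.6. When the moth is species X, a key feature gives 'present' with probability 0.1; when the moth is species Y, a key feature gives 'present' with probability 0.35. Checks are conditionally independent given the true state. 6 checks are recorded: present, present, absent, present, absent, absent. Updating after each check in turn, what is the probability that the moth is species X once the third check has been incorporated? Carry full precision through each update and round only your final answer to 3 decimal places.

Each posterior becomes the prior for the next update.
After 'present': P(species X) = 0.1·0.6000 / (0.1·0.6000 + 0.35·0.4000) ≈ 0.3000
After 'present': P(species X) = 0.1·0.3000 / (0.1·0.3000 + 0.35·0.7000) ≈ 0.1091
After 'absent': P(species X) = 0.9·0.1091 / (0.9·0.1091 + 0.65·0.8909) ≈ 0.1450

0.145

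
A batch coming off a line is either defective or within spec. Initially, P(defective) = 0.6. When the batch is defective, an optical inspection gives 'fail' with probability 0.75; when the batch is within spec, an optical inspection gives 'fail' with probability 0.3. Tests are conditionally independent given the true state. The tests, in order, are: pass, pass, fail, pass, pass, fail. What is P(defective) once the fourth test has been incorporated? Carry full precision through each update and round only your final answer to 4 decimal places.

Each posterior becomes the prior for the next update.
After 'pass': P(defective) = 0.25·0.6000 / (0.25·0.6000 + 0.7·0.4000) ≈ 0.3488
After 'pass': P(defective) = 0.25·0.3488 / (0.25·0.3488 + 0.7·0.6512) ≈ 0.1606
After 'fail': P(defective) = 0.75·0.1606 / (0.75·0.1606 + 0.3·0.8394) ≈ 0.3236
After 'pass': P(defective) = 0.25·0.3236 / (0.25·0.3236 + 0.7·0.6764) ≈ 0.1459

0.1459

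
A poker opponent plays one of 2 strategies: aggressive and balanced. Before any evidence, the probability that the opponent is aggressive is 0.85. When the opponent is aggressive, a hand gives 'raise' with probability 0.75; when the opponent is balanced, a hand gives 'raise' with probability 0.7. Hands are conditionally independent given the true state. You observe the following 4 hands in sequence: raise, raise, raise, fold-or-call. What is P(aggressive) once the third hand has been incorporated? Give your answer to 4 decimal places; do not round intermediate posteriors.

0.8745

After 'raise': P(aggressive) = 0.75·0.8500 / (0.75·0.8500 + 0.7·0.1500) ≈ 0.8586
After 'raise': P(aggressive) = 0.75·0.8586 / (0.75·0.8586 + 0.7·0.1414) ≈ 0.8668
After 'raise': P(aggressive) = 0.75·0.8668 / (0.75·0.8668 + 0.7·0.1332) ≈ 0.8745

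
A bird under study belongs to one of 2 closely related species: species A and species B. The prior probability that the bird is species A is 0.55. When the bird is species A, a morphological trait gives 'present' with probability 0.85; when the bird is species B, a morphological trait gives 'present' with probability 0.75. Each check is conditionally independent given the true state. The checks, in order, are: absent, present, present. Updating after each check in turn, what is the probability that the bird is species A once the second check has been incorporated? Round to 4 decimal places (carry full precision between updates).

After 'absent': P(species A) = 0.15·0.5500 / (0.15·0.5500 + 0.25·0.4500) ≈ 0.4231
After 'present': P(species A) = 0.85·0.4231 / (0.85·0.4231 + 0.75·0.5769) ≈ 0.4539

0.4539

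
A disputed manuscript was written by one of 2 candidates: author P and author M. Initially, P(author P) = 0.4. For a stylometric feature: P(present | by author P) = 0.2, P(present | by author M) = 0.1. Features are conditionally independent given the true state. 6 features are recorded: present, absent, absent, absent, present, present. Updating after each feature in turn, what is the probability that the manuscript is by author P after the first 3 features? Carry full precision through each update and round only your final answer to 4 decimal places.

After 'present': P(author P) = 0.2·0.4000 / (0.2·0.4000 + 0.1·0.6000) ≈ 0.5714
After 'absent': P(author P) = 0.8·0.5714 / (0.8·0.5714 + 0.9·0.4286) ≈ 0.5424
After 'absent': P(author P) = 0.8·0.5424 / (0.8·0.5424 + 0.9·0.4576) ≈ 0.5130

0.5130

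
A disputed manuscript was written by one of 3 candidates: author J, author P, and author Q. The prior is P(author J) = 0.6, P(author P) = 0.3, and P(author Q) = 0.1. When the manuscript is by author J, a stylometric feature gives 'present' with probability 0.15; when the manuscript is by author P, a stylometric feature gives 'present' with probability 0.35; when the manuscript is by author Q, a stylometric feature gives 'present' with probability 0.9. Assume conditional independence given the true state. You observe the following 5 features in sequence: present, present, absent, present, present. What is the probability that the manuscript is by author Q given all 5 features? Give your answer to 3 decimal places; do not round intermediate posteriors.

Apply Bayes' rule sequentially, carrying P(author Q) forward.
After 'present': normaliser = 0.15·0.6000 + 0.35·0.3000 + 0.9·0.1000; P(author J) ≈ 0.3158, P(author P) ≈ 0.3684, P(author Q) ≈ 0.3158
After 'present': normaliser = 0.15·0.3158 + 0.35·0.3684 + 0.9·0.3158; P(author J) ≈ 0.1029, P(author P) ≈ 0.2800, P(author Q) ≈ 0.6171
After 'absent': normaliser = 0.85·0.1029 + 0.65·0.2800 + 0.1·0.6171; P(author J) ≈ 0.2640, P(author P) ≈ 0.5496, P(author Q) ≈ 0.1864
After 'present': normaliser = 0.15·0.2640 + 0.35·0.5496 + 0.9·0.1864; P(author J) ≈ 0.0991, P(author P) ≈ 0.4813, P(author Q) ≈ 0.4196
After 'present': normaliser = 0.15·0.0991 + 0.35·0.4813 + 0.9·0.4196; P(author J) ≈ 0.0265, P(author P) ≈ 0.3003, P(author Q) ≈ 0.6732

0.673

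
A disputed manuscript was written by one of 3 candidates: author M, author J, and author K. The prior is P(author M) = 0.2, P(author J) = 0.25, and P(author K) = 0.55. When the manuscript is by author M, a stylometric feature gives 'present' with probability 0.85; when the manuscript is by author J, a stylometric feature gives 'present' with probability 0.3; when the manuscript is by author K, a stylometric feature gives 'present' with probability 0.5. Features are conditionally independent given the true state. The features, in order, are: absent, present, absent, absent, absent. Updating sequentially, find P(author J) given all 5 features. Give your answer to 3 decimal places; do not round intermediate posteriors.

Apply Bayes' rule sequentially, carrying P(author J) forward.
After 'absent': normaliser = 0.15·0.2000 + 0.7·0.2500 + 0.5·0.5500; P(author M) ≈ 0.0625, P(author J) ≈ 0.3646, P(author K) ≈ 0.5729
After 'present': normaliser = 0.85·0.0625 + 0.3·0.3646 + 0.5·0.5729; P(author M) ≈ 0.1183, P(author J) ≈ 0.2436, P(author K) ≈ 0.6381
After 'absent': normaliser = 0.15·0.1183 + 0.7·0.2436 + 0.5·0.6381; P(author M) ≈ 0.0350, P(author J) ≈ 0.3362, P(author K) ≈ 0.6289
After 'absent': normaliser = 0.15·0.0350 + 0.7·0.3362 + 0.5·0.6289; P(author M) ≈ 0.0095, P(author J) ≈ 0.4240, P(author K) ≈ 0.5666
After 'absent': normaliser = 0.15·0.0095 + 0.7·0.4240 + 0.5·0.5666; P(author M) ≈ 0.0024, P(author J) ≈ 0.5104, P(author K) ≈ 0.4872

0.510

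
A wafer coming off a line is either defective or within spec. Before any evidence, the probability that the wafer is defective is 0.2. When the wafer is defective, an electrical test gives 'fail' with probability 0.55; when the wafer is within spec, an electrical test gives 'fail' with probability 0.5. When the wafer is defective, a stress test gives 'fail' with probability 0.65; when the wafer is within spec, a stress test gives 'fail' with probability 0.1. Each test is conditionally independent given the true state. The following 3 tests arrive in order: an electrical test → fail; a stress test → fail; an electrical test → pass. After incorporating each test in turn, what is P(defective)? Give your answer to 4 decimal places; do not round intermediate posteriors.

After an electrical test='fail': P(defective) = 0.55·0.2000 / (0.55·0.2000 + 0.5·0.8000) ≈ 0.2157
After a stress test='fail': P(defective) = 0.65·0.2157 / (0.65·0.2157 + 0.1·0.7843) ≈ 0.6413
After an electrical test='pass': P(defective) = 0.45·0.6413 / (0.45·0.6413 + 0.5·0.3587) ≈ 0.6167

0.6167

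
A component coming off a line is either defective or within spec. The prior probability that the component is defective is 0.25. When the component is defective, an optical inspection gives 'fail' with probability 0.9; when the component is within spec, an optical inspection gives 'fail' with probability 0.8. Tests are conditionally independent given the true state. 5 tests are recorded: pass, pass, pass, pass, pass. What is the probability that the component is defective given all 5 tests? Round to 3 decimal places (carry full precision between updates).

0.010

Apply Bayes' rule sequentially, carrying P(defective) forward.
After 'pass': P(defective) = 0.1·0.2500 / (0.1·0.2500 + 0.2·0.7500) ≈ 0.1429
After 'pass': P(defective) = 0.1·0.1429 / (0.1·0.1429 + 0.2·0.8571) ≈ 0.0769
After 'pass': P(defective) = 0.1·0.0769 / (0.1·0.0769 + 0.2·0.9231) ≈ 0.0400
After 'pass': P(defective) = 0.1·0.0400 / (0.1·0.0400 + 0.2·0.9600) ≈ 0.0204
After 'pass': P(defective) = 0.1·0.0204 / (0.1·0.0204 + 0.2·0.9796) ≈ 0.0103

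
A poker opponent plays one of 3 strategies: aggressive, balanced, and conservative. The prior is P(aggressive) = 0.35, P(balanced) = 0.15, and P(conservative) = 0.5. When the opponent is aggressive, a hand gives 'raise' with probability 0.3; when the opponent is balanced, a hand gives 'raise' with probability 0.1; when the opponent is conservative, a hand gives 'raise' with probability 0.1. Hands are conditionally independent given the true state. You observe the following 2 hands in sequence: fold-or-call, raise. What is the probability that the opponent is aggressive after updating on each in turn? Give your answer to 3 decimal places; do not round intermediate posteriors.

0.557

After 'fold-or-call': normaliser = 0.7·0.3500 + 0.9·0.1500 + 0.9·0.5000; P(aggressive) ≈ 0.2952, P(balanced) ≈ 0.1627, P(conservative) ≈ 0.5422
After 'raise': normaliser = 0.3·0.2952 + 0.1·0.1627 + 0.1·0.5422; P(aggressive) ≈ 0.5568, P(balanced) ≈ 0.1023, P(conservative) ≈ 0.3409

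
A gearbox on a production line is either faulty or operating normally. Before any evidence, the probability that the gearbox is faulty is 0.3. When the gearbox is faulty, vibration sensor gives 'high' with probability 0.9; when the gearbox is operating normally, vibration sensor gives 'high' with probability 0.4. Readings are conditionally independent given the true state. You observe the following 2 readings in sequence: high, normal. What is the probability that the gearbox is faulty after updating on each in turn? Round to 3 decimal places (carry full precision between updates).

After 'high': P(faulty) = 0.9·0.3000 / (0.9·0.3000 + 0.4·0.7000) ≈ 0.4909
After 'normal': P(faulty) = 0.1·0.4909 / (0.1·0.4909 + 0.6·0.5091) ≈ 0.1385

0.138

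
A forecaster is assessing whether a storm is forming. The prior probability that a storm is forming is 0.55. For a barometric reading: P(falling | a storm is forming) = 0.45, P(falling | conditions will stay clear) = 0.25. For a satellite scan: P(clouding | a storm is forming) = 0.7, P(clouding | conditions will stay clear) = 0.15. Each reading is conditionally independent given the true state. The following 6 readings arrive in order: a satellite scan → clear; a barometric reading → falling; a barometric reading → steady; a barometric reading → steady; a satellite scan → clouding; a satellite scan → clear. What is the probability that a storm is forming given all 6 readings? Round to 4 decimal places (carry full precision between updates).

0.4075

After a satellite scan='clear': P(storm) = 0.3·0.5500 / (0.3·0.5500 + 0.85·0.4500) ≈ 0.3014
After a barometric reading='falling': P(storm) = 0.45·0.3014 / (0.45·0.3014 + 0.25·0.6986) ≈ 0.4371
After a barometric reading='steady': P(storm) = 0.55·0.4371 / (0.55·0.4371 + 0.75·0.5629) ≈ 0.3628
After a barometric reading='steady': P(storm) = 0.55·0.3628 / (0.55·0.3628 + 0.75·0.6372) ≈ 0.2946
After a satellite scan='clouding': P(storm) = 0.7·0.2946 / (0.7·0.2946 + 0.15·0.7054) ≈ 0.6609
After a satellite scan='clear': P(storm) = 0.3·0.6609 / (0.3·0.6609 + 0.85·0.3391) ≈ 0.4075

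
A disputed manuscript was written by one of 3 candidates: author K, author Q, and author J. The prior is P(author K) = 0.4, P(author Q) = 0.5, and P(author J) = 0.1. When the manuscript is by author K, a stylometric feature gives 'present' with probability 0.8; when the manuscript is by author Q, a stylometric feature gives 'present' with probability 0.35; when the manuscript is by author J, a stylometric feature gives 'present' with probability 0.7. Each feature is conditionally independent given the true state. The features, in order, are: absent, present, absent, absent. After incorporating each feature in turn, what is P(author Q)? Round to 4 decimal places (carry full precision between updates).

Apply Bayes' rule sequentially, carrying P(author Q) forward.
After 'absent': normaliser = 0.2·0.4000 + 0.65·0.5000 + 0.3·0.1000; P(author K) ≈ 0.1839, P(author Q) ≈ 0.7471, P(author J) ≈ 0.0690
After 'present': normaliser = 0.8·0.1839 + 0.35·0.7471 + 0.7·0.0690; P(author K) ≈ 0.3220, P(author Q) ≈ 0.5723, P(author J) ≈ 0.1057
After 'absent': normaliser = 0.2·0.3220 + 0.65·0.5723 + 0.3·0.1057; P(author K) ≈ 0.1376, P(author Q) ≈ 0.7947, P(author J) ≈ 0.0677
After 'absent': normaliser = 0.2·0.1376 + 0.65·0.7947 + 0.3·0.0677; P(author K) ≈ 0.0488, P(author Q) ≈ 0.9153, P(author J) ≈ 0.0360

0.9153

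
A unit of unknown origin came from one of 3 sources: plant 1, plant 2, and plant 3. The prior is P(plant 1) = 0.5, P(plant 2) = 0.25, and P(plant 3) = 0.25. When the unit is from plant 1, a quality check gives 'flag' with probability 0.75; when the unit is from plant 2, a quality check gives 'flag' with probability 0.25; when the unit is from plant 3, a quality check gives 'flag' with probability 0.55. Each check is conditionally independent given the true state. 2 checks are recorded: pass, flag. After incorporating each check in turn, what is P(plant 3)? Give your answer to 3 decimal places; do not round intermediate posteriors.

After 'pass': normaliser = 0.25·0.5000 + 0.75·0.2500 + 0.45·0.2500; P(plant 1) ≈ 0.2941, P(plant 2) ≈ 0.4412, P(plant 3) ≈ 0.2647
After 'flag': normaliser = 0.75·0.2941 + 0.25·0.4412 + 0.55·0.2647; P(plant 1) ≈ 0.4630, P(plant 2) ≈ 0.2315, P(plant 3) ≈ 0.3056

0.306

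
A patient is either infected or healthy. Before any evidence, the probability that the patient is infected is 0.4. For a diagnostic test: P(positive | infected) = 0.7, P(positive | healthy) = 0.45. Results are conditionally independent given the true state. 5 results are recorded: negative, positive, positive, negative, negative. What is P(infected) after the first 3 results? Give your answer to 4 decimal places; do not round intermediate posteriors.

0.4681

After 'negative': P(infected) = 0.3·0.4000 / (0.3·0.4000 + 0.55·0.6000) ≈ 0.2667
After 'positive': P(infected) = 0.7·0.2667 / (0.7·0.2667 + 0.45·0.7333) ≈ 0.3613
After 'positive': P(infected) = 0.7·0.3613 / (0.7·0.3613 + 0.45·0.6387) ≈ 0.4681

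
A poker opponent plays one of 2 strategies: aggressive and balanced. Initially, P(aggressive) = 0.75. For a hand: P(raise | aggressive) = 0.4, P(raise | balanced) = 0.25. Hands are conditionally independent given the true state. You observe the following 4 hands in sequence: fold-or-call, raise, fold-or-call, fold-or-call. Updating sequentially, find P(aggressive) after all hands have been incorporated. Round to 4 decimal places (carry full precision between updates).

0.7108

After 'fold-or-call': P(aggressive) = 0.6·0.7500 / (0.6·0.7500 + 0.75·0.2500) ≈ 0.7059
After 'raise': P(aggressive) = 0.4·0.7059 / (0.4·0.7059 + 0.25·0.2941) ≈ 0.7934
After 'fold-or-call': P(aggressive) = 0.6·0.7934 / (0.6·0.7934 + 0.75·0.2066) ≈ 0.7544
After 'fold-or-call': P(aggressive) = 0.6·0.7544 / (0.6·0.7544 + 0.75·0.2456) ≈ 0.7108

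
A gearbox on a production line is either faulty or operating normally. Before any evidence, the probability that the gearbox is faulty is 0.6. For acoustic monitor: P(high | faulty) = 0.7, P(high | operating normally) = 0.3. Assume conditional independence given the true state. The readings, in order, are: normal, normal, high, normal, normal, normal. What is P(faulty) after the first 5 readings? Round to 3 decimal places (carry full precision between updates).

After 'normal': P(faulty) = 0.3·0.6000 / (0.3·0.6000 + 0.7·0.4000) ≈ 0.3913
After 'normal': P(faulty) = 0.3·0.3913 / (0.3·0.3913 + 0.7·0.6087) ≈ 0.2160
After 'high': P(faulty) = 0.7·0.2160 / (0.7·0.2160 + 0.3·0.7840) ≈ 0.3913
After 'normal': P(faulty) = 0.3·0.3913 / (0.3·0.3913 + 0.7·0.6087) ≈ 0.2160
After 'normal': P(faulty) = 0.3·0.2160 / (0.3·0.2160 + 0.7·0.7840) ≈ 0.1056

0.106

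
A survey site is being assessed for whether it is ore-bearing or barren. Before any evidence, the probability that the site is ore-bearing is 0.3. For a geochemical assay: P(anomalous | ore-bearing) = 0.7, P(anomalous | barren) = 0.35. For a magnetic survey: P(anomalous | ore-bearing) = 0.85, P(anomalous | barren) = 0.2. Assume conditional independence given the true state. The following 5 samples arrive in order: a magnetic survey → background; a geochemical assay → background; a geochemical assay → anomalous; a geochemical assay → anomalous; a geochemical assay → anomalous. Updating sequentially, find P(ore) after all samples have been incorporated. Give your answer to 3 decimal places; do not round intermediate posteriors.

Each posterior becomes the prior for the next update.
After a magnetic survey='background': P(ore) = 0.15·0.3000 / (0.15·0.3000 + 0.8·0.7000) ≈ 0.0744
After a geochemical assay='background': P(ore) = 0.3·0.0744 / (0.3·0.0744 + 0.65·0.9256) ≈ 0.0358
After a geochemical assay='anomalous': P(ore) = 0.7·0.0358 / (0.7·0.0358 + 0.35·0.9642) ≈ 0.0691
After a geochemical assay='anomalous': P(ore) = 0.7·0.0691 / (0.7·0.0691 + 0.35·0.9309) ≈ 0.1292
After a geochemical assay='anomalous': P(ore) = 0.7·0.1292 / (0.7·0.1292 + 0.35·0.8708) ≈ 0.2288

0.229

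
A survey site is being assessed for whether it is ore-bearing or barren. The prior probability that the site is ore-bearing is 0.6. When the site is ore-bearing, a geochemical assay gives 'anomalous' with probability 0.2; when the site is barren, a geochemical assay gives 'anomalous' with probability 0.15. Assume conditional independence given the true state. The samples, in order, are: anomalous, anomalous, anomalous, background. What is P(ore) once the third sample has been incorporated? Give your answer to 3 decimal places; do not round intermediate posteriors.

0.780

Apply Bayes' rule sequentially, carrying P(ore) forward.
After 'anomalous': P(ore) = 0.2·0.6000 / (0.2·0.6000 + 0.15·0.4000) ≈ 0.6667
After 'anomalous': P(ore) = 0.2·0.6667 / (0.2·0.6667 + 0.15·0.3333) ≈ 0.7273
After 'anomalous': P(ore) = 0.2·0.7273 / (0.2·0.7273 + 0.15·0.2727) ≈ 0.7805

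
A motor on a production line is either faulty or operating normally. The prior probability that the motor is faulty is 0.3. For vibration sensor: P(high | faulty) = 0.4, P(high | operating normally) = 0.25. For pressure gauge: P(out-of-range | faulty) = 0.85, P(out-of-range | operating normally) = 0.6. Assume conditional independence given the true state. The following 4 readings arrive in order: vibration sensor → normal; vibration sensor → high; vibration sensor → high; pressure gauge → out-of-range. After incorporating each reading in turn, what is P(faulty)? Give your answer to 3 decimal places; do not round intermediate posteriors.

After vibration sensor='normal': P(faulty) = 0.6·0.3000 / (0.6·0.3000 + 0.75·0.7000) ≈ 0.2553
After vibration sensor='high': P(faulty) = 0.4·0.2553 / (0.4·0.2553 + 0.25·0.7447) ≈ 0.3542
After vibration sensor='high': P(faulty) = 0.4·0.3542 / (0.4·0.3542 + 0.25·0.6458) ≈ 0.4674
After pressure gauge='out-of-range': P(faulty) = 0.85·0.4674 / (0.85·0.4674 + 0.6·0.5326) ≈ 0.5543

0.554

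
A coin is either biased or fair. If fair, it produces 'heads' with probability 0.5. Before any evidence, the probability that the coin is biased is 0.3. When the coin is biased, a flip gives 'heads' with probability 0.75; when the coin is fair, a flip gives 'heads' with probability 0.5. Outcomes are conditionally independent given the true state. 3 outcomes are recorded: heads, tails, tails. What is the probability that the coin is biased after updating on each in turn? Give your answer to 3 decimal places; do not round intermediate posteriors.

0.138

After 'heads': P(biased) = 0.75·0.3000 / (0.75·0.3000 + 0.5·0.7000) ≈ 0.3913
After 'tails': P(biased) = 0.25·0.3913 / (0.25·0.3913 + 0.5·0.6087) ≈ 0.2432
After 'tails': P(biased) = 0.25·0.2432 / (0.25·0.2432 + 0.5·0.7568) ≈ 0.1385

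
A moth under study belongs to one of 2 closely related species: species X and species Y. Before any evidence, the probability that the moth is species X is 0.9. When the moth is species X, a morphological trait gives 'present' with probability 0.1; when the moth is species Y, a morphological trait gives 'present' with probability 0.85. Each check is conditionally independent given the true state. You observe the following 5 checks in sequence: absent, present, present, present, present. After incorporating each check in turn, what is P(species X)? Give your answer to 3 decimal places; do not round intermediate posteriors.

0.010

After 'absent': P(species X) = 0.9·0.9000 / (0.9·0.9000 + 0.15·0.1000) ≈ 0.9818
After 'present': P(species X) = 0.1·0.9818 / (0.1·0.9818 + 0.85·0.0182) ≈ 0.8640
After 'present': P(species X) = 0.1·0.8640 / (0.1·0.8640 + 0.85·0.1360) ≈ 0.4277
After 'present': P(species X) = 0.1·0.4277 / (0.1·0.4277 + 0.85·0.5723) ≈ 0.0808
After 'present': P(species X) = 0.1·0.0808 / (0.1·0.0808 + 0.85·0.9192) ≈ 0.0102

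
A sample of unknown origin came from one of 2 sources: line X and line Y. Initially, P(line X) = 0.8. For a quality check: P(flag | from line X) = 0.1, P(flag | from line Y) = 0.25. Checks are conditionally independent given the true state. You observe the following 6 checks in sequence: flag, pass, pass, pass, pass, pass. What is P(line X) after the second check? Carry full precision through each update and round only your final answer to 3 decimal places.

0.658

After 'flag': P(line X) = 0.1·0.8000 / (0.1·0.8000 + 0.25·0.2000) ≈ 0.6154
After 'pass': P(line X) = 0.9·0.6154 / (0.9·0.6154 + 0.75·0.3846) ≈ 0.6575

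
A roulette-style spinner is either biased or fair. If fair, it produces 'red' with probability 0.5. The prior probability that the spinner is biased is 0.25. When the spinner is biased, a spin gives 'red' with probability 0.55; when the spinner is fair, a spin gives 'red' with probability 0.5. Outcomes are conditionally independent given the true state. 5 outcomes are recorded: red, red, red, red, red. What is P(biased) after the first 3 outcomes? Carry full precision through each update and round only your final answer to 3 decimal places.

After 'red': P(biased) = 0.55·0.2500 / (0.55·0.2500 + 0.5·0.7500) ≈ 0.2683
After 'red': P(biased) = 0.55·0.2683 / (0.55·0.2683 + 0.5·0.7317) ≈ 0.2874
After 'red': P(biased) = 0.55·0.2874 / (0.55·0.2874 + 0.5·0.7126) ≈ 0.3073

0.307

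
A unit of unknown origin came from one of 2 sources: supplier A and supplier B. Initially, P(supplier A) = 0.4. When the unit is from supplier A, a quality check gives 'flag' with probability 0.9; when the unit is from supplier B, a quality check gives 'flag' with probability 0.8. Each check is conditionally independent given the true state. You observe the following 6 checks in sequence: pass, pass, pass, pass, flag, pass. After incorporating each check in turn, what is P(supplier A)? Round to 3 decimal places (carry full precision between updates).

0.023

After 'pass': P(supplier A) = 0.1·0.4000 / (0.1·0.4000 + 0.2·0.6000) ≈ 0.2500
After 'pass': P(supplier A) = 0.1·0.2500 / (0.1·0.2500 + 0.2·0.7500) ≈ 0.1429
After 'pass': P(supplier A) = 0.1·0.1429 / (0.1·0.1429 + 0.2·0.8571) ≈ 0.0769
After 'pass': P(supplier A) = 0.1·0.0769 / (0.1·0.0769 + 0.2·0.9231) ≈ 0.0400
After 'flag': P(supplier A) = 0.9·0.0400 / (0.9·0.0400 + 0.8·0.9600) ≈ 0.0448
After 'pass': P(supplier A) = 0.1·0.0448 / (0.1·0.0448 + 0.2·0.9552) ≈ 0.0229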